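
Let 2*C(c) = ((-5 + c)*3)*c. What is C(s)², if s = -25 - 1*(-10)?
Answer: 202500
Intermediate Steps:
s = -15 (s = -25 + 10 = -15)
C(c) = c*(-15 + 3*c)/2 (C(c) = (((-5 + c)*3)*c)/2 = ((-15 + 3*c)*c)/2 = (c*(-15 + 3*c))/2 = c*(-15 + 3*c)/2)
C(s)² = ((3/2)*(-15)*(-5 - 15))² = ((3/2)*(-15)*(-20))² = 450² = 202500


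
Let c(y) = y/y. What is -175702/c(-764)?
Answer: -175702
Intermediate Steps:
c(y) = 1
-175702/c(-764) = -175702/1 = -175702*1 = -175702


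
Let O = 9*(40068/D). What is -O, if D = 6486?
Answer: -60102/1081 ≈ -55.599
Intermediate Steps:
O = 60102/1081 (O = 9*(40068/6486) = 9*(40068*(1/6486)) = 9*(6678/1081) = 60102/1081 ≈ 55.599)
-O = -1*60102/1081 = -60102/1081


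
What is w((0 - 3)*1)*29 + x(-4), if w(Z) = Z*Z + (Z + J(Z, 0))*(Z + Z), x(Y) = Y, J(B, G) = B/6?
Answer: 866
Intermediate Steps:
J(B, G) = B/6 (J(B, G) = B*(1/6) = B/6)
w(Z) = 10*Z**2/3 (w(Z) = Z*Z + (Z + Z/6)*(Z + Z) = Z**2 + (7*Z/6)*(2*Z) = Z**2 + 7*Z**2/3 = 10*Z**2/3)
w((0 - 3)*1)*29 + x(-4) = (10*((0 - 3)*1)**2/3)*29 - 4 = (10*(-3*1)**2/3)*29 - 4 = ((10/3)*(-3)**2)*29 - 4 = ((10/3)*9)*29 - 4 = 30*29 - 4 = 870 - 4 = 866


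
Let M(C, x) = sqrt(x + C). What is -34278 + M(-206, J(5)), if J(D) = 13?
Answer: -34278 + I*sqrt(193) ≈ -34278.0 + 13.892*I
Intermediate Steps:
M(C, x) = sqrt(C + x)
-34278 + M(-206, J(5)) = -34278 + sqrt(-206 + 13) = -34278 + sqrt(-193) = -34278 + I*sqrt(193)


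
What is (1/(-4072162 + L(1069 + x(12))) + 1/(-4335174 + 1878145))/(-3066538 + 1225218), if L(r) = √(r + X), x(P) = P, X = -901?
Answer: 13293961740381/37511087139328046047984960 + 3*√5/15266847537952562240 ≈ 3.5440e-13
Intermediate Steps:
L(r) = √(-901 + r) (L(r) = √(r - 901) = √(-901 + r))
(1/(-4072162 + L(1069 + x(12))) + 1/(-4335174 + 1878145))/(-3066538 + 1225218) = (1/(-4072162 + √(-901 + (1069 + 12))) + 1/(-4335174 + 1878145))/(-3066538 + 1225218) = (1/(-4072162 + √(-901 + 1081)) + 1/(-2457029))/(-1841320) = (1/(-4072162 + √180) - 1/2457029)*(-1/1841320) = (1/(-4072162 + 6*√5) - 1/2457029)*(-1/1841320) = (-1/2457029 + 1/(-4072162 + 6*√5))*(-1/1841320) = 1/4524176638280 - 1/(1841320*(-4072162 + 6*√5))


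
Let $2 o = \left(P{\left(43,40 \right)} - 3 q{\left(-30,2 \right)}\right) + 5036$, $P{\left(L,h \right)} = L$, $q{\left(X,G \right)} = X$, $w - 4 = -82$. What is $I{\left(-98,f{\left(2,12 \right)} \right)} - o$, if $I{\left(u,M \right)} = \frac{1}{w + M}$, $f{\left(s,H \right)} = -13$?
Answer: $- \frac{470381}{182} \approx -2584.5$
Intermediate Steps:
$w = -78$ ($w = 4 - 82 = -78$)
$I{\left(u,M \right)} = \frac{1}{-78 + M}$
$o = \frac{5169}{2}$ ($o = \frac{\left(43 - -90\right) + 5036}{2} = \frac{\left(43 + 90\right) + 5036}{2} = \frac{133 + 5036}{2} = \frac{1}{2} \cdot 5169 = \frac{5169}{2} \approx 2584.5$)
$I{\left(-98,f{\left(2,12 \right)} \right)} - o = \frac{1}{-78 - 13} - \frac{5169}{2} = \frac{1}{-91} - \frac{5169}{2} = - \frac{1}{91} - \frac{5169}{2} = - \frac{470381}{182}$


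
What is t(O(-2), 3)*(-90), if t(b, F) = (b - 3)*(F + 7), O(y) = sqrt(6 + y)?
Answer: 900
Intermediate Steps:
t(b, F) = (-3 + b)*(7 + F)
t(O(-2), 3)*(-90) = (-21 - 3*3 + 7*sqrt(6 - 2) + 3*sqrt(6 - 2))*(-90) = (-21 - 9 + 7*sqrt(4) + 3*sqrt(4))*(-90) = (-21 - 9 + 7*2 + 3*2)*(-90) = (-21 - 9 + 14 + 6)*(-90) = -10*(-90) = 900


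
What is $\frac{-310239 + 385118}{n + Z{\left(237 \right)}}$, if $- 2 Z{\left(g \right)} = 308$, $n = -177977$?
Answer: $- \frac{74879}{178131} \approx -0.42036$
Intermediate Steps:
$Z{\left(g \right)} = -154$ ($Z{\left(g \right)} = \left(- \frac{1}{2}\right) 308 = -154$)
$\frac{-310239 + 385118}{n + Z{\left(237 \right)}} = \frac{-310239 + 385118}{-177977 - 154} = \frac{74879}{-178131} = 74879 \left(- \frac{1}{178131}\right) = - \frac{74879}{178131}$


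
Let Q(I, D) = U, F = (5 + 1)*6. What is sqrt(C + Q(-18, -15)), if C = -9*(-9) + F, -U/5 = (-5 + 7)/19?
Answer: sqrt(42047)/19 ≈ 10.792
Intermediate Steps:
F = 36 (F = 6*6 = 36)
U = -10/19 (U = -5*(-5 + 7)/19 = -10/19 ≈ -0.52632)
Q(I, D) = -10/19
C = 117 (C = -9*(-9) + 36 = 81 + 36 = 117)
sqrt(C + Q(-18, -15)) = sqrt(117 - 10/19) = sqrt(2213/19) = sqrt(42047)/19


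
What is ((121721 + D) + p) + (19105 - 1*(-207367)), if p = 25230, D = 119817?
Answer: 493240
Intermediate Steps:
((121721 + D) + p) + (19105 - 1*(-207367)) = ((121721 + 119817) + 25230) + (19105 - 1*(-207367)) = (241538 + 25230) + (19105 + 207367) = 266768 + 226472 = 493240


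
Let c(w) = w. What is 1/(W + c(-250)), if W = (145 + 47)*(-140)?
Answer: -1/27130 ≈ -3.6860e-5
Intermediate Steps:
W = -26880 (W = 192*(-140) = -26880)
1/(W + c(-250)) = 1/(-26880 - 250) = 1/(-27130) = -1/27130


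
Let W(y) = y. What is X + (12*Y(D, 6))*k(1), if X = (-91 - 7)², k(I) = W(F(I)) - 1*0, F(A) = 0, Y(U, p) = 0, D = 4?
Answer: 9604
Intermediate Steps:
k(I) = 0 (k(I) = 0 - 1*0 = 0 + 0 = 0)
X = 9604 (X = (-98)² = 9604)
X + (12*Y(D, 6))*k(1) = 9604 + (12*0)*0 = 9604 + 0*0 = 9604 + 0 = 9604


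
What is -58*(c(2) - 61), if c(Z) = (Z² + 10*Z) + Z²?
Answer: 1914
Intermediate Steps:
c(Z) = 2*Z² + 10*Z
-58*(c(2) - 61) = -58*(2*2*(5 + 2) - 61) = -58*(2*2*7 - 61) = -58*(28 - 61) = -58*(-33) = 1914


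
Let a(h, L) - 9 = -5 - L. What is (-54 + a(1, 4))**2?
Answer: 2916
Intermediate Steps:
a(h, L) = 4 - L (a(h, L) = 9 + (-5 - L) = 4 - L)
(-54 + a(1, 4))**2 = (-54 + (4 - 1*4))**2 = (-54 + (4 - 4))**2 = (-54 + 0)**2 = (-54)**2 = 2916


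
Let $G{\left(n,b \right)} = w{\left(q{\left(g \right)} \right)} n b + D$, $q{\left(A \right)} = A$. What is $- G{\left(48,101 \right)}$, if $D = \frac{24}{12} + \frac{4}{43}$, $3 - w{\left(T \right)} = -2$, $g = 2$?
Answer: $- \frac{1042410}{43} \approx -24242.0$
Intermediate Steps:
$w{\left(T \right)} = 5$ ($w{\left(T \right)} = 3 - -2 = 3 + 2 = 5$)
$D = \frac{90}{43}$ ($D = 24 \cdot \frac{1}{12} + 4 \cdot \frac{1}{43} = 2 + \frac{4}{43} = \frac{90}{43} \approx 2.093$)
$G{\left(n,b \right)} = \frac{90}{43} + 5 b n$ ($G{\left(n,b \right)} = 5 n b + \frac{90}{43} = 5 b n + \frac{90}{43} = \frac{90}{43} + 5 b n$)
$- G{\left(48,101 \right)} = - (\frac{90}{43} + 5 \cdot 101 \cdot 48) = - (\frac{90}{43} + 24240) = \left(-1\right) \frac{1042410}{43} = - \frac{1042410}{43}$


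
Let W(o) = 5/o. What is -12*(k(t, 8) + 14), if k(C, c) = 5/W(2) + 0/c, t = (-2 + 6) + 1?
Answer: -192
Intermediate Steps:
t = 5 (t = 4 + 1 = 5)
k(C, c) = 2 (k(C, c) = 5/((5/2)) + 0/c = 5/((5*(½))) + 0 = 5/(5/2) + 0 = 5*(⅖) + 0 = 2 + 0 = 2)
-12*(k(t, 8) + 14) = -12*(2 + 14) = -12*16 = -192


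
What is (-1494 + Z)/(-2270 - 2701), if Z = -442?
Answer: 1936/4971 ≈ 0.38946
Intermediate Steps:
(-1494 + Z)/(-2270 - 2701) = (-1494 - 442)/(-2270 - 2701) = -1936/(-4971) = -1936*(-1/4971) = 1936/4971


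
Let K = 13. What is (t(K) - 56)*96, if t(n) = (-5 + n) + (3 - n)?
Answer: -5568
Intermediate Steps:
t(n) = -2
(t(K) - 56)*96 = (-2 - 56)*96 = -58*96 = -5568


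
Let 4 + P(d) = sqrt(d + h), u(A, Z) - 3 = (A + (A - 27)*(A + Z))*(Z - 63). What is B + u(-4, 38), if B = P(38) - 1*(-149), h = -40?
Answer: 26598 + I*sqrt(2) ≈ 26598.0 + 1.4142*I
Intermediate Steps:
u(A, Z) = 3 + (-63 + Z)*(A + (-27 + A)*(A + Z)) (u(A, Z) = 3 + (A + (A - 27)*(A + Z))*(Z - 63) = 3 + (A + (-27 + A)*(A + Z))*(-63 + Z) = 3 + (-63 + Z)*(A + (-27 + A)*(A + Z)))
P(d) = -4 + sqrt(-40 + d) (P(d) = -4 + sqrt(d - 40) = -4 + sqrt(-40 + d))
B = 145 + I*sqrt(2) (B = (-4 + sqrt(-40 + 38)) - 1*(-149) = (-4 + sqrt(-2)) + 149 = (-4 + I*sqrt(2)) + 149 = 145 + I*sqrt(2) ≈ 145.0 + 1.4142*I)
B + u(-4, 38) = (145 + I*sqrt(2)) + (3 - 63*(-4)**2 - 27*38**2 + 1638*(-4) + 1701*38 - 4*38**2 + 38*(-4)**2 - 89*(-4)*38) = (145 + I*sqrt(2)) + (3 - 63*16 - 27*1444 - 6552 + 64638 - 4*1444 + 38*16 + 13528) = (145 + I*sqrt(2)) + (3 - 1008 - 38988 - 6552 + 64638 - 5776 + 608 + 13528) = (145 + I*sqrt(2)) + 26453 = 26598 + I*sqrt(2)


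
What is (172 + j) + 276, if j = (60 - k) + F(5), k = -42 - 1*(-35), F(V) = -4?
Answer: 511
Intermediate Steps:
k = -7 (k = -42 + 35 = -7)
j = 63 (j = (60 - 1*(-7)) - 4 = (60 + 7) - 4 = 67 - 4 = 63)
(172 + j) + 276 = (172 + 63) + 276 = 235 + 276 = 511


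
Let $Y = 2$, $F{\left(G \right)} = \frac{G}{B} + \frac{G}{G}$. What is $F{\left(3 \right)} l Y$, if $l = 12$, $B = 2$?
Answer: $60$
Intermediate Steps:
$F{\left(G \right)} = 1 + \frac{G}{2}$ ($F{\left(G \right)} = \frac{G}{2} + \frac{G}{G} = G \frac{1}{2} + 1 = \frac{G}{2} + 1 = 1 + \frac{G}{2}$)
$F{\left(3 \right)} l Y = \left(1 + \frac{1}{2} \cdot 3\right) 12 \cdot 2 = \left(1 + \frac{3}{2}\right) 12 \cdot 2 = \frac{5}{2} \cdot 12 \cdot 2 = 30 \cdot 2 = 60$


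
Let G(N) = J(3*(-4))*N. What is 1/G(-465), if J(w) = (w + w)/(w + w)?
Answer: -1/465 ≈ -0.0021505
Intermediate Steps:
J(w) = 1 (J(w) = (2*w)/((2*w)) = (2*w)*(1/(2*w)) = 1)
G(N) = N (G(N) = 1*N = N)
1/G(-465) = 1/(-465) = -1/465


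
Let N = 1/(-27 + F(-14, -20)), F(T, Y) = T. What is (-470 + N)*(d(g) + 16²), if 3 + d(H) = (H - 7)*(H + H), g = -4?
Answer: -6571411/41 ≈ -1.6028e+5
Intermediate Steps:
d(H) = -3 + 2*H*(-7 + H) (d(H) = -3 + (H - 7)*(H + H) = -3 + (-7 + H)*(2*H) = -3 + 2*H*(-7 + H))
N = -1/41 (N = 1/(-27 - 14) = 1/(-41) = -1/41 ≈ -0.024390)
(-470 + N)*(d(g) + 16²) = (-470 - 1/41)*((-3 - 14*(-4) + 2*(-4)²) + 16²) = -19271*((-3 + 56 + 2*16) + 256)/41 = -19271*((-3 + 56 + 32) + 256)/41 = -19271*(85 + 256)/41 = -19271/41*341 = -6571411/41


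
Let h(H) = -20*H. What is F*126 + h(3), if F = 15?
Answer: 1830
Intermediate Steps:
F*126 + h(3) = 15*126 - 20*3 = 1890 - 60 = 1830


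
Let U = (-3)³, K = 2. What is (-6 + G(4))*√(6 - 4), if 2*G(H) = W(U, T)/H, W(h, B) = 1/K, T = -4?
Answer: -95*√2/16 ≈ -8.3969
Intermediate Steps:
U = -27
W(h, B) = ½ (W(h, B) = 1/2 = ½)
G(H) = 1/(4*H) (G(H) = (1/(2*H))/2 = 1/(4*H))
(-6 + G(4))*√(6 - 4) = (-6 + (¼)/4)*√(6 - 4) = (-6 + (¼)*(¼))*√2 = (-6 + 1/16)*√2 = -95*√2/16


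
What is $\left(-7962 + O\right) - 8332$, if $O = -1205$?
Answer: $-17499$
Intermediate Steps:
$\left(-7962 + O\right) - 8332 = \left(-7962 - 1205\right) - 8332 = -9167 - 8332 = -17499$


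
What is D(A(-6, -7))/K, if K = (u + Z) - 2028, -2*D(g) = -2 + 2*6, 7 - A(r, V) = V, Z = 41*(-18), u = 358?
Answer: 5/2408 ≈ 0.0020764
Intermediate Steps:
Z = -738
A(r, V) = 7 - V
D(g) = -5 (D(g) = -(-2 + 2*6)/2 = -(-2 + 12)/2 = -½*10 = -5)
K = -2408 (K = (358 - 738) - 2028 = -380 - 2028 = -2408)
D(A(-6, -7))/K = -5/(-2408) = -5*(-1/2408) = 5/2408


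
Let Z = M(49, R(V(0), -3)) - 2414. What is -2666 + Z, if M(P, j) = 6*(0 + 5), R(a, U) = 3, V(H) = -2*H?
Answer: -5050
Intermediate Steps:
M(P, j) = 30 (M(P, j) = 6*5 = 30)
Z = -2384 (Z = 30 - 2414 = -2384)
-2666 + Z = -2666 - 2384 = -5050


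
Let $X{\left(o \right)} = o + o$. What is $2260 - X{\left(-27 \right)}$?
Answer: $2314$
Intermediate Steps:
$X{\left(o \right)} = 2 o$
$2260 - X{\left(-27 \right)} = 2260 - 2 \left(-27\right) = 2260 - -54 = 2260 + 54 = 2314$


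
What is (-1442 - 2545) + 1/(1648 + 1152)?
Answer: -11163599/2800 ≈ -3987.0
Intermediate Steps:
(-1442 - 2545) + 1/(1648 + 1152) = -3987 + 1/2800 = -11163599/2800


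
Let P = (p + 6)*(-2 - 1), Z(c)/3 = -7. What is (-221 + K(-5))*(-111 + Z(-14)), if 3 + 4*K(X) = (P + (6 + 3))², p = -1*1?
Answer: 28083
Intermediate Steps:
p = -1
Z(c) = -21 (Z(c) = 3*(-7) = -21)
P = -15 (P = (-1 + 6)*(-2 - 1) = 5*(-3) = -15)
K(X) = 33/4 (K(X) = -¾ + (-15 + (6 + 3))²/4 = -¾ + (-15 + 9)²/4 = -¾ + (¼)*(-6)² = -¾ + (¼)*36 = -¾ + 9 = 33/4)
(-221 + K(-5))*(-111 + Z(-14)) = (-221 + 33/4)*(-111 - 21) = -851/4*(-132) = 28083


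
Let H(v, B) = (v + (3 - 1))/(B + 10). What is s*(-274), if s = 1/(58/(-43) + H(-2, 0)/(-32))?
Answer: 5891/29 ≈ 203.14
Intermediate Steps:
H(v, B) = (2 + v)/(10 + B) (H(v, B) = (v + 2)/(10 + B) = (2 + v)/(10 + B))
s = -43/58 (s = 1/(58/(-43) + ((2 - 2)/(10 + 0))/(-32)) = 1/(58*(-1/43) + (0/10)*(-1/32)) = 1/(-58/43 + ((⅒)*0)*(-1/32)) = 1/(-58/43 + 0*(-1/32)) = 1/(-58/43 + 0) = 1/(-58/43) = -43/58 ≈ -0.74138)
s*(-274) = -43/58*(-274) = 5891/29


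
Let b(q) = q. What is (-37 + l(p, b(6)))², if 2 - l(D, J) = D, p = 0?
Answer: 1225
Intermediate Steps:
l(D, J) = 2 - D
(-37 + l(p, b(6)))² = (-37 + (2 - 1*0))² = (-37 + (2 + 0))² = (-37 + 2)² = (-35)² = 1225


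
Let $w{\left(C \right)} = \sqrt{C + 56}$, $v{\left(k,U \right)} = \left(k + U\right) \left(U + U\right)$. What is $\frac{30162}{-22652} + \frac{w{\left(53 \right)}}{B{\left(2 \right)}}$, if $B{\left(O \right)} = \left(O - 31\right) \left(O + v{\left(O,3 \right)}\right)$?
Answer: $- \frac{15081}{11326} - \frac{\sqrt{109}}{928} \approx -1.3428$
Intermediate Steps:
$v{\left(k,U \right)} = 2 U \left(U + k\right)$ ($v{\left(k,U \right)} = \left(U + k\right) 2 U = 2 U \left(U + k\right)$)
$w{\left(C \right)} = \sqrt{56 + C}$
$B{\left(O \right)} = \left(-31 + O\right) \left(18 + 7 O\right)$ ($B{\left(O \right)} = \left(O - 31\right) \left(O + 2 \cdot 3 \left(3 + O\right)\right) = \left(-31 + O\right) \left(O + \left(18 + 6 O\right)\right) = \left(-31 + O\right) \left(18 + 7 O\right)$)
$\frac{30162}{-22652} + \frac{w{\left(53 \right)}}{B{\left(2 \right)}} = \frac{30162}{-22652} + \frac{\sqrt{56 + 53}}{-558 - 398 + 7 \cdot 2^{2}} = 30162 \left(- \frac{1}{22652}\right) + \frac{\sqrt{109}}{-558 - 398 + 7 \cdot 4} = - \frac{15081}{11326} + \frac{\sqrt{109}}{-558 - 398 + 28} = - \frac{15081}{11326} + \frac{\sqrt{109}}{-928} = - \frac{15081}{11326} + \sqrt{109} \left(- \frac{1}{928}\right) = - \frac{15081}{11326} - \frac{\sqrt{109}}{928}$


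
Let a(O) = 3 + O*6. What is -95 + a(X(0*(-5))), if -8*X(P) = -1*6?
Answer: -175/2 ≈ -87.500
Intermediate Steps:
X(P) = 3/4 (X(P) = -(-1)*6/8 = -1/8*(-6) = 3/4)
a(O) = 3 + 6*O
-95 + a(X(0*(-5))) = -95 + (3 + 6*(3/4)) = -95 + (3 + 9/2) = -95 + 15/2 = -175/2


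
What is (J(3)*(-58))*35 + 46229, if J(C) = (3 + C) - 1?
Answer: 36079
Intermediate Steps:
J(C) = 2 + C
(J(3)*(-58))*35 + 46229 = ((2 + 3)*(-58))*35 + 46229 = (5*(-58))*35 + 46229 = -290*35 + 46229 = -10150 + 46229 = 36079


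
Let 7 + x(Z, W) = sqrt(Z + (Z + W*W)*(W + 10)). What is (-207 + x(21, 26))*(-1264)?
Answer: 270496 - 1264*sqrt(25113) ≈ 70189.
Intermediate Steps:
x(Z, W) = -7 + sqrt(Z + (10 + W)*(Z + W**2)) (x(Z, W) = -7 + sqrt(Z + (Z + W*W)*(W + 10)) = -7 + sqrt(Z + (Z + W**2)*(10 + W)) = -7 + sqrt(Z + (10 + W)*(Z + W**2)))
(-207 + x(21, 26))*(-1264) = (-207 + (-7 + sqrt(26**3 + 10*26**2 + 11*21 + 26*21)))*(-1264) = (-207 + (-7 + sqrt(17576 + 10*676 + 231 + 546)))*(-1264) = (-207 + (-7 + sqrt(17576 + 6760 + 231 + 546)))*(-1264) = (-207 + (-7 + sqrt(25113)))*(-1264) = (-214 + sqrt(25113))*(-1264) = 270496 - 1264*sqrt(25113)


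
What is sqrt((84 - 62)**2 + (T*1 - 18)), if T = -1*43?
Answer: 3*sqrt(47) ≈ 20.567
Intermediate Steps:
T = -43
sqrt((84 - 62)**2 + (T*1 - 18)) = sqrt((84 - 62)**2 + (-43*1 - 18)) = sqrt(22**2 + (-43 - 18)) = sqrt(484 - 61) = sqrt(423) = 3*sqrt(47)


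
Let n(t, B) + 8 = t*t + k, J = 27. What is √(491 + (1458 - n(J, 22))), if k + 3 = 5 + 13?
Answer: √1213 ≈ 34.828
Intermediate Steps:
k = 15 (k = -3 + (5 + 13) = -3 + 18 = 15)
n(t, B) = 7 + t² (n(t, B) = -8 + (t*t + 15) = -8 + (t² + 15) = -8 + (15 + t²) = 7 + t²)
√(491 + (1458 - n(J, 22))) = √(491 + (1458 - (7 + 27²))) = √(491 + (1458 - (7 + 729))) = √(491 + (1458 - 1*736)) = √(491 + (1458 - 736)) = √(491 + 722) = √1213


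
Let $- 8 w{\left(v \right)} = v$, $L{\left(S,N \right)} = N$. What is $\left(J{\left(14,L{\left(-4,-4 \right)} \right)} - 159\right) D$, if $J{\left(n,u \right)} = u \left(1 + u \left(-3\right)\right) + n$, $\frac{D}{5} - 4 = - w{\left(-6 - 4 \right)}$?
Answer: $- \frac{10835}{4} \approx -2708.8$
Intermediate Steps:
$w{\left(v \right)} = - \frac{v}{8}$
$D = \frac{55}{4}$ ($D = 20 + 5 \left(- \frac{\left(-1\right) \left(-6 - 4\right)}{8}\right) = 20 + 5 \left(- \frac{\left(-1\right) \left(-10\right)}{8}\right) = 20 + 5 \left(\left(-1\right) \frac{5}{4}\right) = 20 + 5 \left(- \frac{5}{4}\right) = 20 - \frac{25}{4} = \frac{55}{4} \approx 13.75$)
$J{\left(n,u \right)} = n + u \left(1 - 3 u\right)$ ($J{\left(n,u \right)} = u \left(1 - 3 u\right) + n = n + u \left(1 - 3 u\right)$)
$\left(J{\left(14,L{\left(-4,-4 \right)} \right)} - 159\right) D = \left(\left(14 - 4 - 3 \left(-4\right)^{2}\right) - 159\right) \frac{55}{4} = \left(\left(14 - 4 - 48\right) - 159\right) \frac{55}{4} = \left(-38 - 159\right) \frac{55}{4} = \left(-197\right) \frac{55}{4} = - \frac{10835}{4}$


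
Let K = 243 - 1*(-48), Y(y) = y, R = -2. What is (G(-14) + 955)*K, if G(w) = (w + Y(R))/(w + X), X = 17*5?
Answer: 19726599/71 ≈ 2.7784e+5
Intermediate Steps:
X = 85
K = 291 (K = 243 + 48 = 291)
G(w) = (-2 + w)/(85 + w) (G(w) = (w - 2)/(w + 85) = (-2 + w)/(85 + w))
(G(-14) + 955)*K = ((-2 - 14)/(85 - 14) + 955)*291 = (-16/71 + 955)*291 = (67789/71)*291 = 19726599/71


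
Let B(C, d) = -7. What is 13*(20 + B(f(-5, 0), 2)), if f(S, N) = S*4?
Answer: 169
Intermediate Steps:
f(S, N) = 4*S
13*(20 + B(f(-5, 0), 2)) = 13*(20 - 7) = 13*13 = 169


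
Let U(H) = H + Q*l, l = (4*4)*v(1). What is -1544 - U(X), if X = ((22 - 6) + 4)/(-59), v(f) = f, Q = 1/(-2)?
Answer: -90604/59 ≈ -1535.7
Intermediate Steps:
Q = -1/2 ≈ -0.50000
l = 16 (l = (4*4)*1 = 16*1 = 16)
X = -20/59 (X = (16 + 4)*(-1/59) = 20*(-1/59) = -20/59 ≈ -0.33898)
U(H) = -8 + H (U(H) = H - 1/2*16 = H - 8 = -8 + H)
-1544 - U(X) = -1544 - (-8 - 20/59) = -1544 - 1*(-492/59) = -1544 + 492/59 = -90604/59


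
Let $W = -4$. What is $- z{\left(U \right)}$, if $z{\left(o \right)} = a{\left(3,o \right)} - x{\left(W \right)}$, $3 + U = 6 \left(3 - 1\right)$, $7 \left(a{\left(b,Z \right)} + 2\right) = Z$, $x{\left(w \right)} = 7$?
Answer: $\frac{54}{7} \approx 7.7143$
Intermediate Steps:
$a{\left(b,Z \right)} = -2 + \frac{Z}{7}$
$U = 9$ ($U = -3 + 6 \left(3 - 1\right) = -3 + 6 \cdot 2 = -3 + 12 = 9$)
$z{\left(o \right)} = -9 + \frac{o}{7}$ ($z{\left(o \right)} = \left(-2 + \frac{o}{7}\right) - 7 = -9 + \frac{o}{7}$)
$- z{\left(U \right)} = - (-9 + \frac{1}{7} \cdot 9) = - (-9 + \frac{9}{7}) = \left(-1\right) \left(- \frac{54}{7}\right) = \frac{54}{7}$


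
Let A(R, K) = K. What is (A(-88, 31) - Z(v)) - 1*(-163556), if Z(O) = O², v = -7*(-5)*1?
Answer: 162362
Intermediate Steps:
v = 35 (v = 35*1 = 35)
(A(-88, 31) - Z(v)) - 1*(-163556) = (31 - 1*35²) - 1*(-163556) = (31 - 1*1225) + 163556 = (31 - 1225) + 163556 = -1194 + 163556 = 162362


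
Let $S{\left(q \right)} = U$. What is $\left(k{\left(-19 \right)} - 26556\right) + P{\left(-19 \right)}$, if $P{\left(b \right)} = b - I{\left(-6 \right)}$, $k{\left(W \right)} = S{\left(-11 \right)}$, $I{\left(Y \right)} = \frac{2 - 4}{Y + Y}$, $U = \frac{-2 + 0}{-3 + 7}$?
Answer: $- \frac{79727}{3} \approx -26576.0$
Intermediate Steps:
$U = - \frac{1}{2}$ ($U = - \frac{2}{4} = \left(-2\right) \frac{1}{4} = - \frac{1}{2} \approx -0.5$)
$I{\left(Y \right)} = - \frac{1}{Y}$ ($I{\left(Y \right)} = - \frac{2}{2 Y} = - 2 \frac{1}{2 Y} = - \frac{1}{Y}$)
$S{\left(q \right)} = - \frac{1}{2}$
$k{\left(W \right)} = - \frac{1}{2}$
$P{\left(b \right)} = - \frac{1}{6} + b$ ($P{\left(b \right)} = b - - \frac{1}{-6} = b - \left(-1\right) \left(- \frac{1}{6}\right) = b - \frac{1}{6} = - \frac{1}{6} + b$)
$\left(k{\left(-19 \right)} - 26556\right) + P{\left(-19 \right)} = \left(- \frac{1}{2} - 26556\right) - \frac{115}{6} = - \frac{53113}{2} - \frac{115}{6} = - \frac{79727}{3}$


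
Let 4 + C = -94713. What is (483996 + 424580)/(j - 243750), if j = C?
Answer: -908576/338467 ≈ -2.6844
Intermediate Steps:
C = -94717 (C = -4 - 94713 = -94717)
j = -94717
(483996 + 424580)/(j - 243750) = (483996 + 424580)/(-94717 - 243750) = 908576/(-338467) = 908576*(-1/338467) = -908576/338467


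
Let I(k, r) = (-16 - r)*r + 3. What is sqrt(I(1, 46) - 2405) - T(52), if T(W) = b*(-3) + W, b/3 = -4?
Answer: -88 + I*sqrt(5254) ≈ -88.0 + 72.484*I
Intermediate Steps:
b = -12 (b = 3*(-4) = -12)
I(k, r) = 3 + r*(-16 - r) (I(k, r) = r*(-16 - r) + 3 = 3 + r*(-16 - r))
T(W) = 36 + W (T(W) = -12*(-3) + W = 36 + W)
sqrt(I(1, 46) - 2405) - T(52) = sqrt((3 - 1*46**2 - 16*46) - 2405) - (36 + 52) = sqrt((3 - 1*2116 - 736) - 2405) - 1*88 = sqrt((3 - 2116 - 736) - 2405) - 88 = sqrt(-2849 - 2405) - 88 = sqrt(-5254) - 88 = I*sqrt(5254) - 88 = -88 + I*sqrt(5254)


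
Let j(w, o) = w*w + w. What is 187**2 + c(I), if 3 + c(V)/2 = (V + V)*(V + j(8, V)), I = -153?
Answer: 84535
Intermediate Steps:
j(w, o) = w + w**2 (j(w, o) = w**2 + w = w + w**2)
c(V) = -6 + 4*V*(72 + V) (c(V) = -6 + 2*((V + V)*(V + 8*(1 + 8))) = -6 + 2*((2*V)*(V + 8*9)) = -6 + 2*((2*V)*(V + 72)) = -6 + 2*((2*V)*(72 + V)) = -6 + 2*(2*V*(72 + V)) = -6 + 4*V*(72 + V))
187**2 + c(I) = 187**2 + (-6 + 4*(-153)**2 + 288*(-153)) = 34969 + (-6 + 4*23409 - 44064) = 34969 + (-6 + 93636 - 44064) = 34969 + 49566 = 84535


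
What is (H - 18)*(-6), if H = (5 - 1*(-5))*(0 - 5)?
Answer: 408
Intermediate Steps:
H = -50 (H = (5 + 5)*(-5) = 10*(-5) = -50)
(H - 18)*(-6) = (-50 - 18)*(-6) = -68*(-6) = 408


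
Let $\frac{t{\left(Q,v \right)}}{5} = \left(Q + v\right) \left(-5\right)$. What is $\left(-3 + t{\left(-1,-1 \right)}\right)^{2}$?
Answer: $2209$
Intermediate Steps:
$t{\left(Q,v \right)} = - 25 Q - 25 v$ ($t{\left(Q,v \right)} = 5 \left(Q + v\right) \left(-5\right) = 5 \left(- 5 Q - 5 v\right) = - 25 Q - 25 v$)
$\left(-3 + t{\left(-1,-1 \right)}\right)^{2} = \left(-3 - -50\right)^{2} = \left(-3 + \left(25 + 25\right)\right)^{2} = \left(-3 + 50\right)^{2} = 47^{2} = 2209$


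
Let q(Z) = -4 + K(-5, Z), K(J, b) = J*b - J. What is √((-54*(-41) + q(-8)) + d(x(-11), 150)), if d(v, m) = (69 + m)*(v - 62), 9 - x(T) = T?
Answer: I*√6943 ≈ 83.325*I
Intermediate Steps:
K(J, b) = -J + J*b
x(T) = 9 - T
q(Z) = 1 - 5*Z (q(Z) = -4 - 5*(-1 + Z) = -4 + (5 - 5*Z) = 1 - 5*Z)
d(v, m) = (-62 + v)*(69 + m) (d(v, m) = (69 + m)*(-62 + v) = (-62 + v)*(69 + m))
√((-54*(-41) + q(-8)) + d(x(-11), 150)) = √((-54*(-41) + (1 - 5*(-8))) + (-4278 - 62*150 + 69*(9 - 1*(-11)) + 150*(9 - 1*(-11)))) = √((2214 + (1 + 40)) + (-4278 - 9300 + 69*(9 + 11) + 150*(9 + 11))) = √((2214 + 41) + (-4278 - 9300 + 69*20 + 150*20)) = √(2255 + (-4278 - 9300 + 1380 + 3000)) = √(2255 - 9198) = √(-6943) = I*√6943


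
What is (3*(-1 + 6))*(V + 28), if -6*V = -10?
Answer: 445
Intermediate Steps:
V = 5/3 (V = -⅙*(-10) = 5/3 ≈ 1.6667)
(3*(-1 + 6))*(V + 28) = (3*(-1 + 6))*(5/3 + 28) = (3*5)*(89/3) = 15*(89/3) = 445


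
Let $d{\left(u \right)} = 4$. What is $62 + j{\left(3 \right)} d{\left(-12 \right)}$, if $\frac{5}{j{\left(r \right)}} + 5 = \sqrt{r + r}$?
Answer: $\frac{1078}{19} - \frac{20 \sqrt{6}}{19} \approx 54.158$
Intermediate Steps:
$j{\left(r \right)} = \frac{5}{-5 + \sqrt{2} \sqrt{r}}$ ($j{\left(r \right)} = \frac{5}{-5 + \sqrt{r + r}} = \frac{5}{-5 + \sqrt{2 r}} = \frac{5}{-5 + \sqrt{2} \sqrt{r}}$)
$62 + j{\left(3 \right)} d{\left(-12 \right)} = 62 + \frac{5}{-5 + \sqrt{2} \sqrt{3}} \cdot 4 = 62 + \frac{5}{-5 + \sqrt{6}} \cdot 4 = 62 + \frac{20}{-5 + \sqrt{6}}$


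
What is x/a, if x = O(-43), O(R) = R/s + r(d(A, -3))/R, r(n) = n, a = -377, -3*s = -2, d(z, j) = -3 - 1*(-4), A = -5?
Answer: 5549/32422 ≈ 0.17115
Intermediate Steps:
d(z, j) = 1 (d(z, j) = -3 + 4 = 1)
s = ⅔ (s = -⅓*(-2) = ⅔ ≈ 0.66667)
O(R) = 1/R + 3*R/2 (O(R) = R/(⅔) + 1/R = R*(3/2) + 1/R = 3*R/2 + 1/R = 1/R + 3*R/2)
x = -5549/86 (x = 1/(-43) + (3/2)*(-43) = -1/43 - 129/2 = -5549/86 ≈ -64.523)
x/a = -5549/86/(-377) = -5549/86*(-1/377) = 5549/32422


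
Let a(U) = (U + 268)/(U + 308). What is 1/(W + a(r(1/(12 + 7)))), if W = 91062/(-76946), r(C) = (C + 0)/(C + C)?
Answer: -23737841/7432626 ≈ -3.1937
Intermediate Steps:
r(C) = ½ (r(C) = C/((2*C)) = C*(1/(2*C)) = ½)
W = -45531/38473 (W = 91062*(-1/76946) = -45531/38473 ≈ -1.1835)
a(U) = (268 + U)/(308 + U)
1/(W + a(r(1/(12 + 7)))) = 1/(-45531/38473 + (268 + ½)/(308 + ½)) = 1/(-45531/38473 + (537/2)/(617/2)) = 1/(-45531/38473 + (2/617)*(537/2)) = 1/(-45531/38473 + 537/617) = 1/(-7432626/23737841) = -23737841/7432626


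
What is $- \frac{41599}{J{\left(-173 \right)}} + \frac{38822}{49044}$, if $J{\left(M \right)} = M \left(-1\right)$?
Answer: $- \frac{1016732575}{4242306} \approx -239.67$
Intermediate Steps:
$J{\left(M \right)} = - M$
$- \frac{41599}{J{\left(-173 \right)}} + \frac{38822}{49044} = - \frac{41599}{\left(-1\right) \left(-173\right)} + \frac{38822}{49044} = - \frac{41599}{173} + 38822 \cdot \frac{1}{49044} = \left(-41599\right) \frac{1}{173} + \frac{19411}{24522} = - \frac{41599}{173} + \frac{19411}{24522} = - \frac{1016732575}{4242306}$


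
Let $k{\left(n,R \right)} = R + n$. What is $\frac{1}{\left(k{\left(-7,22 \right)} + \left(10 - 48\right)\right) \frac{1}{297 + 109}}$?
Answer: $- \frac{406}{23} \approx -17.652$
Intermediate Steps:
$\frac{1}{\left(k{\left(-7,22 \right)} + \left(10 - 48\right)\right) \frac{1}{297 + 109}} = \frac{1}{\left(\left(22 - 7\right) + \left(10 - 48\right)\right) \frac{1}{297 + 109}} = \frac{1}{\left(15 + \left(10 - 48\right)\right) \frac{1}{406}} = \frac{1}{\left(15 - 38\right) \frac{1}{406}} = \frac{1}{\left(-23\right) \frac{1}{406}} = \frac{1}{- \frac{23}{406}} = - \frac{406}{23}$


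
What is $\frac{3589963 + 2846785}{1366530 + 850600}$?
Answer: $\frac{3218374}{1108565} \approx 2.9032$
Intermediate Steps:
$\frac{3589963 + 2846785}{1366530 + 850600} = \frac{6436748}{2217130} = 6436748 \cdot \frac{1}{2217130} = \frac{3218374}{1108565}$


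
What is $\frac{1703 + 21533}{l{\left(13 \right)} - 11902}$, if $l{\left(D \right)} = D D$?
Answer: $- \frac{23236}{11733} \approx -1.9804$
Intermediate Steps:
$l{\left(D \right)} = D^{2}$
$\frac{1703 + 21533}{l{\left(13 \right)} - 11902} = \frac{1703 + 21533}{13^{2} - 11902} = \frac{23236}{169 - 11902} = \frac{23236}{-11733} = 23236 \left(- \frac{1}{11733}\right) = - \frac{23236}{11733}$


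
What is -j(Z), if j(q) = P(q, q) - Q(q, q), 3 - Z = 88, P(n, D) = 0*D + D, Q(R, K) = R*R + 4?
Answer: 7314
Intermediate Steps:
Q(R, K) = 4 + R² (Q(R, K) = R² + 4 = 4 + R²)
P(n, D) = D (P(n, D) = 0 + D = D)
Z = -85 (Z = 3 - 1*88 = 3 - 88 = -85)
j(q) = -4 + q - q² (j(q) = q - (4 + q²) = q + (-4 - q²) = -4 + q - q²)
-j(Z) = -(-4 - 85 - 1*(-85)²) = -(-4 - 85 - 1*7225) = -(-4 - 85 - 7225) = -1*(-7314) = 7314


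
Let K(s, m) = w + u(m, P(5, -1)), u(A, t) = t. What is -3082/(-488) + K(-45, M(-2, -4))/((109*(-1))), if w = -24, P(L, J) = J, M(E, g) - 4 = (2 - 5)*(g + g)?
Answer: 174069/26596 ≈ 6.5449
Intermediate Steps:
M(E, g) = 4 - 6*g (M(E, g) = 4 + (2 - 5)*(g + g) = 4 - 6*g)
K(s, m) = -25 (K(s, m) = -24 - 1 = -25)
-3082/(-488) + K(-45, M(-2, -4))/((109*(-1))) = -3082/(-488) - 25/(109*(-1)) = -3082*(-1/488) - 25/(-109) = 1541/244 - 25*(-1/109) = 1541/244 + 25/109 = 174069/26596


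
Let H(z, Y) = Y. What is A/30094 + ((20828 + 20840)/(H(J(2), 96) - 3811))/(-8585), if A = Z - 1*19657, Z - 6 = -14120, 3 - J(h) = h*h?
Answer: -1075813833233/959796217850 ≈ -1.1209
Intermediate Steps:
J(h) = 3 - h² (J(h) = 3 - h*h = 3 - h²)
Z = -14114 (Z = 6 - 14120 = -14114)
A = -33771 (A = -14114 - 1*19657 = -14114 - 19657 = -33771)
A/30094 + ((20828 + 20840)/(H(J(2), 96) - 3811))/(-8585) = -33771/30094 + ((20828 + 20840)/(96 - 3811))/(-8585) = -33771*1/30094 + (41668/(-3715))*(-1/8585) = -33771/30094 + (41668*(-1/3715))*(-1/8585) = -33771/30094 - 41668/3715*(-1/8585) = -33771/30094 + 41668/31893275 = -1075813833233/959796217850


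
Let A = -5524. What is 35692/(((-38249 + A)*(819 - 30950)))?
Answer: 35692/1318924263 ≈ 2.7061e-5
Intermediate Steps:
35692/(((-38249 + A)*(819 - 30950))) = 35692/(((-38249 - 5524)*(819 - 30950))) = 35692/((-43773*(-30131))) = 35692/1318924263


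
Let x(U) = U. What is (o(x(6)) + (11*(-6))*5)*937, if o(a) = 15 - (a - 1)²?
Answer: -318580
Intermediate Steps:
o(a) = 15 - (-1 + a)²
(o(x(6)) + (11*(-6))*5)*937 = ((15 - (-1 + 6)²) + (11*(-6))*5)*937 = ((15 - 1*5²) - 66*5)*937 = ((15 - 1*25) - 330)*937 = ((15 - 25) - 330)*937 = (-10 - 330)*937 = -340*937 = -318580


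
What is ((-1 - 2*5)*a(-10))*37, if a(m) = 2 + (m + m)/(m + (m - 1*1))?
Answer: -25234/21 ≈ -1201.6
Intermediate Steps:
a(m) = 2 + 2*m/(-1 + 2*m) (a(m) = 2 + (2*m)/(m + (m - 1)) = 2 + (2*m)/(m + (-1 + m)) = 2 + (2*m)/(-1 + 2*m) = 2 + 2*m/(-1 + 2*m))
((-1 - 2*5)*a(-10))*37 = ((-1 - 2*5)*(2*(-1 + 3*(-10))/(-1 + 2*(-10))))*37 = ((-1 - 10)*(2*(-1 - 30)/(-1 - 20)))*37 = -22*(-31)/(-21)*37 = -22*(-1)*(-31)/21*37 = -11*62/21*37 = -682/21*37 = -25234/21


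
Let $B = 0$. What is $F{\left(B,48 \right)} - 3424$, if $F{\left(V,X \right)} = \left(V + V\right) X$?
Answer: $-3424$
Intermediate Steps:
$F{\left(V,X \right)} = 2 V X$
$F{\left(B,48 \right)} - 3424 = 2 \cdot 0 \cdot 48 - 3424 = 0 - 3424 = -3424$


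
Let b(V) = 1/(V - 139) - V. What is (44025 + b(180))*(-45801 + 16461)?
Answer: -52742933640/41 ≈ -1.2864e+9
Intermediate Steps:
b(V) = 1/(-139 + V) - V
(44025 + b(180))*(-45801 + 16461) = (44025 + (1 - 1*180² + 139*180)/(-139 + 180))*(-45801 + 16461) = (44025 + (1 - 1*32400 + 25020)/41)*(-29340) = (44025 + (1 - 32400 + 25020)/41)*(-29340) = (44025 + (1/41)*(-7379))*(-29340) = (44025 - 7379/41)*(-29340) = (1797646/41)*(-29340) = -52742933640/41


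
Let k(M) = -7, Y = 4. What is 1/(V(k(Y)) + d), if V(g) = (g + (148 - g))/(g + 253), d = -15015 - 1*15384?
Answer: -123/3739003 ≈ -3.2896e-5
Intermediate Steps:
d = -30399 (d = -15015 - 15384 = -30399)
V(g) = 148/(253 + g)
1/(V(k(Y)) + d) = 1/(148/(253 - 7) - 30399) = 1/(148/246 - 30399) = 1/(148*(1/246) - 30399) = 1/(74/123 - 30399) = 1/(-3739003/123) = -123/3739003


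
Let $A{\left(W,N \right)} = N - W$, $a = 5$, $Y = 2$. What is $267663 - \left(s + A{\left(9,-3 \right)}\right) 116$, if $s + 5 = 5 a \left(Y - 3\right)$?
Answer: $272535$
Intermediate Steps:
$s = -30$ ($s = -5 + 5 \cdot 5 \left(2 - 3\right) = -5 + 25 \left(-1\right) = -5 - 25 = -30$)
$267663 - \left(s + A{\left(9,-3 \right)}\right) 116 = 267663 - \left(-30 - 12\right) 116 = 267663 - \left(-42\right) 116 = 267663 - -4872 = 267663 + 4872 = 272535$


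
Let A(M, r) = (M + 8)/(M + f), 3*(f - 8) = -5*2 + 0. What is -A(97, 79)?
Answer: -63/61 ≈ -1.0328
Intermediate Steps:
f = 14/3 (f = 8 + (-5*2 + 0)/3 = 8 + (-10 + 0)/3 = 8 + (⅓)*(-10) = 8 - 10/3 = 14/3 ≈ 4.6667)
A(M, r) = (8 + M)/(14/3 + M) (A(M, r) = (M + 8)/(M + 14/3) = (8 + M)/(14/3 + M))
-A(97, 79) = -3*(8 + 97)/(14 + 3*97) = -3*105/(14 + 291) = -3*105/305 = -1*63/61 = -63/61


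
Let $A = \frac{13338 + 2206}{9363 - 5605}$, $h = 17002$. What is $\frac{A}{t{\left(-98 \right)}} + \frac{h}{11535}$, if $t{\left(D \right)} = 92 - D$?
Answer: $\frac{615953404}{411811035} \approx 1.4957$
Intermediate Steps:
$A = \frac{7772}{1879}$ ($A = \frac{15544}{3758} = 15544 \cdot \frac{1}{3758} = \frac{7772}{1879} \approx 4.1362$)
$\frac{A}{t{\left(-98 \right)}} + \frac{h}{11535} = \frac{7772}{1879 \left(92 - -98\right)} + \frac{17002}{11535} = \frac{7772}{1879 \left(92 + 98\right)} + 17002 \cdot \frac{1}{11535} = \frac{7772}{1879 \cdot 190} + \frac{17002}{11535} = \frac{7772}{1879} \cdot \frac{1}{190} + \frac{17002}{11535} = \frac{3886}{178505} + \frac{17002}{11535} = \frac{615953404}{411811035}$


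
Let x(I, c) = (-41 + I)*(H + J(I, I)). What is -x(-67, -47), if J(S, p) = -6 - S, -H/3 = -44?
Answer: 20844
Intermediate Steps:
H = 132 (H = -3*(-44) = 132)
x(I, c) = (-41 + I)*(126 - I) (x(I, c) = (-41 + I)*(132 + (-6 - I)) = (-41 + I)*(126 - I))
-x(-67, -47) = -(-5166 - 1*(-67)**2 + 167*(-67)) = -(-5166 - 1*4489 - 11189) = -(-5166 - 4489 - 11189) = -1*(-20844) = 20844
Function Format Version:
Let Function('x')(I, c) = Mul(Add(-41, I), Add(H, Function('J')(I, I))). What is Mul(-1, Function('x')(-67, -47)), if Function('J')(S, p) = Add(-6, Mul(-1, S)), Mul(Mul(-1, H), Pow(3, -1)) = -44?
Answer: 20844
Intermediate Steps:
H = 132 (H = Mul(-3, -44) = 132)
Function('x')(I, c) = Mul(Add(-41, I), Add(126, Mul(-1, I))) (Function('x')(I, c) = Mul(Add(-41, I), Add(132, Add(-6, Mul(-1, I)))) = Mul(Add(-41, I), Add(126, Mul(-1, I))))
Mul(-1, Function('x')(-67, -47)) = Mul(-1, Add(-5166, Mul(-1, Pow(-67, 2)), Mul(167, -67))) = Mul(-1, Add(-5166, Mul(-1, 4489), -11189)) = Mul(-1, Add(-5166, -4489, -11189)) = Mul(-1, -20844) = 20844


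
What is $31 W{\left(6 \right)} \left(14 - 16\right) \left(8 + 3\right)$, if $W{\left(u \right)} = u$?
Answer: $-4092$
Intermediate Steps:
$31 W{\left(6 \right)} \left(14 - 16\right) \left(8 + 3\right) = 31 \cdot 6 \left(14 - 16\right) \left(8 + 3\right) = 186 \left(\left(-2\right) 11\right) = 186 \left(-22\right) = -4092$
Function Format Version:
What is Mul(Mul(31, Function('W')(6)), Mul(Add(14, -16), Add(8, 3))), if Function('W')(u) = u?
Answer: -4092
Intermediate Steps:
Mul(Mul(31, Function('W')(6)), Mul(Add(14, -16), Add(8, 3))) = Mul(Mul(31, 6), Mul(Add(14, -16), Add(8, 3))) = Mul(186, Mul(-2, 11)) = Mul(186, -22) = -4092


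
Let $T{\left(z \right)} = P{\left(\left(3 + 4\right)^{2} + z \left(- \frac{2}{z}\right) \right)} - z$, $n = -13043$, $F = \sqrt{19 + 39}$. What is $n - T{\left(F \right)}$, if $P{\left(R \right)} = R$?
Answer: $-13090 + \sqrt{58} \approx -13082.0$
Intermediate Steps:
$F = \sqrt{58} \approx 7.6158$
$T{\left(z \right)} = 47 - z$ ($T{\left(z \right)} = \left(\left(3 + 4\right)^{2} + z \left(- \frac{2}{z}\right)\right) - z = \left(7^{2} - 2\right) - z = \left(49 - 2\right) - z = 47 - z$)
$n - T{\left(F \right)} = -13043 - \left(47 - \sqrt{58}\right) = -13090 + \sqrt{58}$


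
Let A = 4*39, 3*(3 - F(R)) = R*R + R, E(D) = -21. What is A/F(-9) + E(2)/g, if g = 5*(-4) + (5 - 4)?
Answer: -841/133 ≈ -6.3233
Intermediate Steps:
F(R) = 3 - R/3 - R**2/3 (F(R) = 3 - (R*R + R)/3 = 3 - (R**2 + R)/3 = 3 - (R + R**2)/3 = 3 + (-R/3 - R**2/3) = 3 - R/3 - R**2/3)
A = 156
g = -19 (g = -20 + 1 = -19)
A/F(-9) + E(2)/g = 156/(3 - 1/3*(-9) - 1/3*(-9)**2) - 21/(-19) = 156/(3 + 3 - 1/3*81) - 21*(-1/19) = 156/(3 + 3 - 27) + 21/19 = 156/(-21) + 21/19 = 156*(-1/21) + 21/19 = -52/7 + 21/19 = -841/133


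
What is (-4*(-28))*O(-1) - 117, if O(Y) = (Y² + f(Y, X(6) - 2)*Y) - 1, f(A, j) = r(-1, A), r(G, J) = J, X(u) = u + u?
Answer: -5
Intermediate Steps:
X(u) = 2*u
f(A, j) = A
O(Y) = -1 + 2*Y² (O(Y) = (Y² + Y*Y) - 1 = (Y² + Y²) - 1 = 2*Y² - 1 = -1 + 2*Y²)
(-4*(-28))*O(-1) - 117 = (-4*(-28))*(-1 + 2*(-1)²) - 117 = 112*(-1 + 2*1) - 117 = 112*(-1 + 2) - 117 = 112*1 - 117 = 112 - 117 = -5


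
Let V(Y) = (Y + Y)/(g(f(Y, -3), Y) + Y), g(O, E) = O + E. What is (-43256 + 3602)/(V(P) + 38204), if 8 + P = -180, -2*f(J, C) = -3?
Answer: -4950141/4769258 ≈ -1.0379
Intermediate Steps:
f(J, C) = 3/2 (f(J, C) = -1/2*(-3) = 3/2)
P = -188 (P = -8 - 180 = -188)
g(O, E) = E + O
V(Y) = 2*Y/(3/2 + 2*Y) (V(Y) = (Y + Y)/((Y + 3/2) + Y) = (2*Y)/((3/2 + Y) + Y) = (2*Y)/(3/2 + 2*Y) = 2*Y/(3/2 + 2*Y))
(-43256 + 3602)/(V(P) + 38204) = (-43256 + 3602)/(4*(-188)/(3 + 4*(-188)) + 38204) = -39654/(4*(-188)/(3 - 752) + 38204) = -39654/(4*(-188)/(-749) + 38204) = -39654/(4*(-188)*(-1/749) + 38204) = -39654/(752/749 + 38204) = -39654/28615548/749 = -39654*749/28615548 = -4950141/4769258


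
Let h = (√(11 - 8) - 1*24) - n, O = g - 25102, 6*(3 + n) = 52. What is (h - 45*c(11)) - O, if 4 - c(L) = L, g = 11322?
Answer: 42196/3 + √3 ≈ 14067.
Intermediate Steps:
n = 17/3 (n = -3 + (⅙)*52 = -3 + 26/3 = 17/3 ≈ 5.6667)
c(L) = 4 - L
O = -13780 (O = 11322 - 25102 = -13780)
h = -89/3 + √3 (h = (√(11 - 8) - 1*24) - 1*17/3 = (√3 - 24) - 17/3 = (-24 + √3) - 17/3 = -89/3 + √3 ≈ -27.935)
(h - 45*c(11)) - O = ((-89/3 + √3) - 45*(4 - 1*11)) - 1*(-13780) = ((-89/3 + √3) - 45*(4 - 11)) + 13780 = ((-89/3 + √3) - 45*(-7)) + 13780 = ((-89/3 + √3) + 315) + 13780 = (856/3 + √3) + 13780 = 42196/3 + √3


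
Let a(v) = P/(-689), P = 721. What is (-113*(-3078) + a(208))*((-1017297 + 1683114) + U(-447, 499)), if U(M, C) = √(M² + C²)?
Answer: 159558466558125/689 + 239643125*√448810/689 ≈ 2.3181e+11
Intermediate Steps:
a(v) = -721/689 (a(v) = 721/(-689) = 721*(-1/689) = -721/689)
U(M, C) = √(C² + M²)
(-113*(-3078) + a(208))*((-1017297 + 1683114) + U(-447, 499)) = (-113*(-3078) - 721/689)*((-1017297 + 1683114) + √(499² + (-447)²)) = (347814 - 721/689)*(665817 + √(249001 + 199809)) = 239643125*(665817 + √448810)/689 = 159558466558125/689 + 239643125*√448810/689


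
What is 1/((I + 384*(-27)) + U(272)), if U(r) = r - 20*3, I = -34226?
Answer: -1/44382 ≈ -2.2532e-5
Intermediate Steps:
U(r) = -60 + r (U(r) = r - 1*60 = r - 60 = -60 + r)
1/((I + 384*(-27)) + U(272)) = 1/((-34226 + 384*(-27)) + (-60 + 272)) = 1/((-34226 - 10368) + 212) = 1/(-44594 + 212) = 1/(-44382) = -1/44382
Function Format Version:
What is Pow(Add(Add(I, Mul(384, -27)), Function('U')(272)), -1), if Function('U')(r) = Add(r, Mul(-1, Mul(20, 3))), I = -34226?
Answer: Rational(-1, 44382) ≈ -2.2532e-5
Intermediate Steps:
Function('U')(r) = Add(-60, r) (Function('U')(r) = Add(r, Mul(-1, 60)) = Add(r, -60) = Add(-60, r))
Pow(Add(Add(I, Mul(384, -27)), Function('U')(272)), -1) = Pow(Add(Add(-34226, Mul(384, -27)), Add(-60, 272)), -1) = Pow(Add(Add(-34226, -10368), 212), -1) = Pow(Add(-44594, 212), -1) = Pow(-44382, -1) = Rational(-1, 44382)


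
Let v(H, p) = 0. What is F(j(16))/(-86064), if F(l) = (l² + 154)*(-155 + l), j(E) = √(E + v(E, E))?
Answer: 12835/43032 ≈ 0.29827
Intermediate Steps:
j(E) = √E (j(E) = √(E + 0) = √E)
F(l) = (-155 + l)*(154 + l²) (F(l) = (154 + l²)*(-155 + l) = (-155 + l)*(154 + l²))
F(j(16))/(-86064) = (-23870 + (√16)³ - 155*(√16)² + 154*√16)/(-86064) = (-23870 + 4³ - 155*4² + 154*4)*(-1/86064) = (-23870 + 64 - 155*16 + 616)*(-1/86064) = (-23870 + 64 - 2480 + 616)*(-1/86064) = -25670*(-1/86064) = 12835/43032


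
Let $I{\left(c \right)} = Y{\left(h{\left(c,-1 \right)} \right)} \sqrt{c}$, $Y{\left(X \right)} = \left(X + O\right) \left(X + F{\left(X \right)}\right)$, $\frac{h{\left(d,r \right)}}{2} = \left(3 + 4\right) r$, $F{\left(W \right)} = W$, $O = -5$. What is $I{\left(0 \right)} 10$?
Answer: $0$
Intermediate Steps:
$h{\left(d,r \right)} = 14 r$ ($h{\left(d,r \right)} = 2 \left(3 + 4\right) r = 2 \cdot 7 r = 14 r$)
$Y{\left(X \right)} = 2 X \left(-5 + X\right)$ ($Y{\left(X \right)} = \left(X - 5\right) \left(X + X\right) = \left(-5 + X\right) 2 X = 2 X \left(-5 + X\right)$)
$I{\left(c \right)} = 532 \sqrt{c}$ ($I{\left(c \right)} = 2 \cdot 14 \left(-1\right) \left(-5 + 14 \left(-1\right)\right) \sqrt{c} = 2 \left(-14\right) \left(-5 - 14\right) \sqrt{c} = 2 \left(-14\right) \left(-19\right) \sqrt{c} = 532 \sqrt{c}$)
$I{\left(0 \right)} 10 = 532 \sqrt{0} \cdot 10 = 532 \cdot 0 \cdot 10 = 0 \cdot 10 = 0$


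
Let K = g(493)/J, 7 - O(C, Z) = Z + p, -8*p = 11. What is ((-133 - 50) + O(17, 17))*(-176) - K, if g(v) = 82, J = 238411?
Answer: 8040649304/238411 ≈ 33726.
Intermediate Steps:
p = -11/8 (p = -⅛*11 = -11/8 ≈ -1.3750)
O(C, Z) = 67/8 - Z (O(C, Z) = 7 - (Z - 11/8) = 7 - (-11/8 + Z) = 7 + (11/8 - Z) = 67/8 - Z)
K = 82/238411 ≈ 0.00034394
((-133 - 50) + O(17, 17))*(-176) - K = ((-133 - 50) + (67/8 - 1*17))*(-176) - 1*82/238411 = (-183 + (67/8 - 17))*(-176) - 82/238411 = (-183 - 69/8)*(-176) - 82/238411 = -1533/8*(-176) - 82/238411 = 33726 - 82/238411 = 8040649304/238411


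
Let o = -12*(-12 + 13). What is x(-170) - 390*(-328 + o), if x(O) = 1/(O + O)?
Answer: 45083999/340 ≈ 1.3260e+5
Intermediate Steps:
o = -12 (o = -12*1 = -12)
x(O) = 1/(2*O)
x(-170) - 390*(-328 + o) = (½)/(-170) - 390*(-328 - 12) = (½)*(-1/170) - 390*(-340) = -1/340 - 1*(-132600) = -1/340 + 132600 = 45083999/340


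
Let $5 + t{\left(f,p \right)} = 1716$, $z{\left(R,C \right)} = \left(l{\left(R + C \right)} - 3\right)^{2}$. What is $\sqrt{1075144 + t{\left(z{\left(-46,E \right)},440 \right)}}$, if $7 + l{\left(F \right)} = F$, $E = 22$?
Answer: $\sqrt{1076855} \approx 1037.7$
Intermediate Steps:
$l{\left(F \right)} = -7 + F$
$z{\left(R,C \right)} = \left(-10 + C + R\right)^{2}$ ($z{\left(R,C \right)} = \left(\left(-7 + \left(R + C\right)\right) - 3\right)^{2} = \left(\left(-7 + \left(C + R\right)\right) - 3\right)^{2} = \left(\left(-7 + C + R\right) - 3\right)^{2} = \left(-10 + C + R\right)^{2}$)
$t{\left(f,p \right)} = 1711$ ($t{\left(f,p \right)} = -5 + 1716 = 1711$)
$\sqrt{1075144 + t{\left(z{\left(-46,E \right)},440 \right)}} = \sqrt{1075144 + 1711} = \sqrt{1076855}$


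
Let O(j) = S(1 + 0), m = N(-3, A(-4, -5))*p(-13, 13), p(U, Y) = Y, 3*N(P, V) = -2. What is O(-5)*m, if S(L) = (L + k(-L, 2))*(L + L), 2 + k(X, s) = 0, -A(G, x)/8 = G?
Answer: 52/3 ≈ 17.333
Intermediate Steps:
A(G, x) = -8*G
N(P, V) = -⅔ (N(P, V) = (⅓)*(-2) = -⅔)
m = -26/3 (m = -⅔*13 = -26/3 ≈ -8.6667)
k(X, s) = -2 (k(X, s) = -2 + 0 = -2)
S(L) = 2*L*(-2 + L) (S(L) = (L - 2)*(L + L) = (-2 + L)*(2*L) = 2*L*(-2 + L))
O(j) = -2 (O(j) = 2*(1 + 0)*(-2 + (1 + 0)) = 2*1*(-2 + 1) = 2*1*(-1) = -2)
O(-5)*m = -2*(-26/3) = 52/3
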